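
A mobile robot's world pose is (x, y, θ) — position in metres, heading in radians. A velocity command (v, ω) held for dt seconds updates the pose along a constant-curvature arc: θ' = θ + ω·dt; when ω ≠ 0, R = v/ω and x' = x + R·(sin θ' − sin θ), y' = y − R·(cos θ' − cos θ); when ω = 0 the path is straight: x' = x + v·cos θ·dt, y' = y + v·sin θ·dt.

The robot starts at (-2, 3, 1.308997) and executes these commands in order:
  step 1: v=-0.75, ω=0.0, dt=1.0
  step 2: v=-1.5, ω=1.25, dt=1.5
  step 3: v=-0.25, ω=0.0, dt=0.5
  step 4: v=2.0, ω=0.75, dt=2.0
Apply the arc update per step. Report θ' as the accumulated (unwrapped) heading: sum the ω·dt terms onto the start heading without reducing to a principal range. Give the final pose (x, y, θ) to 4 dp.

step 1: θ'=1.3090 (straight) → pose (-2.1941, 2.2756, 1.3090)
step 2: θ'=3.1840 (R=-1.2000) → pose (-0.9841, 0.7661, 3.1840)
step 3: θ'=3.1840 (straight) → pose (-0.8592, 0.7714, 3.1840)
step 4: θ'=4.6840 (R=2.6667) → pose (-3.4118, -1.8172, 4.6840)

(-3.4118, -1.8172, 4.6840)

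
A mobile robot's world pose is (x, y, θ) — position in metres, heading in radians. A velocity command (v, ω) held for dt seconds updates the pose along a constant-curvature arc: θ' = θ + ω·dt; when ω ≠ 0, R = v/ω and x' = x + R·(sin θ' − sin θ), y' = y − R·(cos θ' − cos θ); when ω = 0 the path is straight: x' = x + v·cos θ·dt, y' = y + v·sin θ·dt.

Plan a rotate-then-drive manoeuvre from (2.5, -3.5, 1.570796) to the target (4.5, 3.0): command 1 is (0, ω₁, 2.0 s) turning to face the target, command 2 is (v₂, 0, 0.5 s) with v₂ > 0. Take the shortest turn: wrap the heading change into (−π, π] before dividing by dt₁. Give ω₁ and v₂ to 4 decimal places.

ω₁ = -0.1492, v₂ = 13.6015

heading to target = atan2(3−-3.5, 4.5−2.5) = 1.2723
Δθ = wrap(1.2723 − 1.5708) = -0.2985; ω₁ = Δθ/dt₁ = -0.1492
distance = √((4.5−2.5)² + (3−-3.5)²) = 6.8007; v₂ = distance/dt₂ = 13.6015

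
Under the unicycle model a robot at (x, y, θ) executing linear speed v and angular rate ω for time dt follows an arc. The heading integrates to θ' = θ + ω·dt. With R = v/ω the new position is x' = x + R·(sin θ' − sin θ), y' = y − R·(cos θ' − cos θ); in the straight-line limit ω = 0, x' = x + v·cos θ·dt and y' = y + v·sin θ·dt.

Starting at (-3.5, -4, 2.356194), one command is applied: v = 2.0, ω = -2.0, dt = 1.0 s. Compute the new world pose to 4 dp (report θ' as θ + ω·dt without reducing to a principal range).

θ' = 2.3562 + -2.0·1.0 = 0.3562
R = v/ω = 2.0/-2.0 = -1.0000
x' = -3.5 + -1.0000·(sin 0.3562 − sin 2.3562) = -3.1416
y' = -4 − -1.0000·(cos 0.3562 − cos 2.3562) = -2.3557

(-3.1416, -2.3557, 0.3562)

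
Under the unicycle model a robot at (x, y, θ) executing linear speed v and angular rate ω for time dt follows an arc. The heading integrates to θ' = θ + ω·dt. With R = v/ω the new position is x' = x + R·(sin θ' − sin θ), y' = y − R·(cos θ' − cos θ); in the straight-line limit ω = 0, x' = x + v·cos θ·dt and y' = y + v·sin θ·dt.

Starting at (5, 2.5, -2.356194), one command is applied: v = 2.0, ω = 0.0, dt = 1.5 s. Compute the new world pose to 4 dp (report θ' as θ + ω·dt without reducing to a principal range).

θ' = -2.3562 + 0.0·1.5 = -2.3562
ω = 0 → straight: x' = 5 + 2.0·cos(-2.3562)·1.5 = 2.8787
y' = 2.5 + 2.0·sin(-2.3562)·1.5 = 0.3787

(2.8787, 0.3787, -2.3562)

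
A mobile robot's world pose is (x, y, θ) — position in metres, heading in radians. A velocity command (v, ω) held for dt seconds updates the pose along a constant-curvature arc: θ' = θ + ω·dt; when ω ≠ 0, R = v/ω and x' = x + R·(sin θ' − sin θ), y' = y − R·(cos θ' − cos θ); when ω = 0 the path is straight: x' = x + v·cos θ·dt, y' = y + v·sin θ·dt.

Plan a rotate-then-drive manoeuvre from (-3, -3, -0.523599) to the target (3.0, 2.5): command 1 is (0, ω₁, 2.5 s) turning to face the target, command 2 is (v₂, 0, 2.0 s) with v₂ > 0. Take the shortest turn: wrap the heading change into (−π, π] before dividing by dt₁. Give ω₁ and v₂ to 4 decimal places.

ω₁ = 0.5062, v₂ = 4.0697

heading to target = atan2(2.5−-3, 3−-3) = 0.7419
Δθ = wrap(0.7419 − -0.5236) = 1.2655; ω₁ = Δθ/dt₁ = 0.5062
distance = √((3−-3)² + (2.5−-3)²) = 8.1394; v₂ = distance/dt₂ = 4.0697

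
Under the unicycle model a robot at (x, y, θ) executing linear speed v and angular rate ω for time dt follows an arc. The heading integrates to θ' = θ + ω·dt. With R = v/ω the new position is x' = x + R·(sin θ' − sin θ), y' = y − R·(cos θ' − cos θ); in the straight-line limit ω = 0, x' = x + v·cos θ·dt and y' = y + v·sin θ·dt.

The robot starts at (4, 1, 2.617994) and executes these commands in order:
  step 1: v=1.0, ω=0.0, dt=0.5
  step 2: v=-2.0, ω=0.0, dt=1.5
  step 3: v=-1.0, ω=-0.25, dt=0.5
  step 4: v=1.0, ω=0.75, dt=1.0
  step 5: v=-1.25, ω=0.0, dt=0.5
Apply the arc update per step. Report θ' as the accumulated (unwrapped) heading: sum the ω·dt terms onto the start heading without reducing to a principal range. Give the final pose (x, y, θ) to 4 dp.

(6.2627, -0.1992, 3.2430)

step 1: θ'=2.6180 (straight) → pose (3.5670, 1.2500, 2.6180)
step 2: θ'=2.6180 (straight) → pose (6.1651, -0.2500, 2.6180)
step 3: θ'=2.4930 (R=4.0000) → pose (6.5813, -0.5264, 2.4930)
step 4: θ'=3.2430 (R=1.3333) → pose (5.6409, -0.2625, 3.2430)
step 5: θ'=3.2430 (straight) → pose (6.2627, -0.1992, 3.2430)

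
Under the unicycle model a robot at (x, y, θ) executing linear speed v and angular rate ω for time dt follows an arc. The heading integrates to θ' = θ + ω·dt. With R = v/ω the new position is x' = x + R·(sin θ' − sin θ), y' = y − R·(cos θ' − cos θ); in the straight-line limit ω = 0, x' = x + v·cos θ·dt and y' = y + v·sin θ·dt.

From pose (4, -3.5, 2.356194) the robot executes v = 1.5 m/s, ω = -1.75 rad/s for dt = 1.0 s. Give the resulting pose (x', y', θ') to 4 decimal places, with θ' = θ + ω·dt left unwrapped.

(4.1177, -2.1895, 0.6062)

θ' = 2.3562 + -1.75·1.0 = 0.6062
R = v/ω = 1.5/-1.75 = -0.8571
x' = 4 + -0.8571·(sin 0.6062 − sin 2.3562) = 4.1177
y' = -3.5 − -0.8571·(cos 0.6062 − cos 2.3562) = -2.1895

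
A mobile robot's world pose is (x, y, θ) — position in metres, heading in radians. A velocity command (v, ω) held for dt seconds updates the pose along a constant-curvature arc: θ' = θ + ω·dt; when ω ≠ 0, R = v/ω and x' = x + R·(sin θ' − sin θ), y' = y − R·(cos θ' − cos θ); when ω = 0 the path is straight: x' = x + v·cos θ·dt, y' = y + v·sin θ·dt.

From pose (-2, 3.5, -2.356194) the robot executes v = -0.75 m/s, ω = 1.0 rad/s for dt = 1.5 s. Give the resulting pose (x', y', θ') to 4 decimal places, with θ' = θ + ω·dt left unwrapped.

(-1.9638, 4.5218, -0.8562)

θ' = -2.3562 + 1.0·1.5 = -0.8562
R = v/ω = -0.75/1.0 = -0.7500
x' = -2 + -0.7500·(sin -0.8562 − sin -2.3562) = -1.9638
y' = 3.5 − -0.7500·(cos -0.8562 − cos -2.3562) = 4.5218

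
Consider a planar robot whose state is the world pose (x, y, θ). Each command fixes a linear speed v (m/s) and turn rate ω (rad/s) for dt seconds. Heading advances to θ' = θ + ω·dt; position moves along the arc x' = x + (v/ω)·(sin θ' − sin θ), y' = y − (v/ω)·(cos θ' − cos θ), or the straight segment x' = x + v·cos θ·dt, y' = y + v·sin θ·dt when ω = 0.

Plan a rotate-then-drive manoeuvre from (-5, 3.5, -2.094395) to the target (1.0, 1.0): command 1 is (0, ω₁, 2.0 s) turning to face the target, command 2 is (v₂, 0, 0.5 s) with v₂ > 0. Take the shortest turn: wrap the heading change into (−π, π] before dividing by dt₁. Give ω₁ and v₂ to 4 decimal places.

ω₁ = 0.8498, v₂ = 13.0000

heading to target = atan2(1−3.5, 1−-5) = -0.3948
Δθ = wrap(-0.3948 − -2.0944) = 1.6996; ω₁ = Δθ/dt₁ = 0.8498
distance = √((1−-5)² + (1−3.5)²) = 6.5000; v₂ = distance/dt₂ = 13.0000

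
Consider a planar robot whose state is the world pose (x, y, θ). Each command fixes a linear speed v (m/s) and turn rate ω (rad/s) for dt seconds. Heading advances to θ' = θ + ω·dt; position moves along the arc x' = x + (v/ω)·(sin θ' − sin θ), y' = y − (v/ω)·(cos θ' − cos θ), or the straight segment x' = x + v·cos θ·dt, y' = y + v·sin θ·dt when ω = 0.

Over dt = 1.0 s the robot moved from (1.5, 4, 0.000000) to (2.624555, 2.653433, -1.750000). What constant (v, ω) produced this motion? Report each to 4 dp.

v = 2.0000, ω = -1.7500

Δθ = -1.750000 − 0.000000 = -1.750000
ω = Δθ/dt = -1.750000/1.0 = -1.7500
R = −Δy/(cos θ' − cos θ) = -1.1429
v = R·ω = -1.1429·-1.7500 = 2.0000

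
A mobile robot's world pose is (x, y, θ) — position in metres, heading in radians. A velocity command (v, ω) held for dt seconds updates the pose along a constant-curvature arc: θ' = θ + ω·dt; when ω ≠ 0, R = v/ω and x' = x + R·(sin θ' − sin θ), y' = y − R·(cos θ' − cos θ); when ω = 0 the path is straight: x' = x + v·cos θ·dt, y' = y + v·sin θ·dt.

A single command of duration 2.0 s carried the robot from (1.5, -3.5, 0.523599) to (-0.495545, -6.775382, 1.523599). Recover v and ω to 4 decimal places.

Δθ = 1.523599 − 0.523599 = 1.000000
ω = Δθ/dt = 1.000000/2.0 = 0.5000
R = −Δy/(cos θ' − cos θ) = -4.0000
v = R·ω = -4.0000·0.5000 = -2.0000

v = -2.0000, ω = 0.5000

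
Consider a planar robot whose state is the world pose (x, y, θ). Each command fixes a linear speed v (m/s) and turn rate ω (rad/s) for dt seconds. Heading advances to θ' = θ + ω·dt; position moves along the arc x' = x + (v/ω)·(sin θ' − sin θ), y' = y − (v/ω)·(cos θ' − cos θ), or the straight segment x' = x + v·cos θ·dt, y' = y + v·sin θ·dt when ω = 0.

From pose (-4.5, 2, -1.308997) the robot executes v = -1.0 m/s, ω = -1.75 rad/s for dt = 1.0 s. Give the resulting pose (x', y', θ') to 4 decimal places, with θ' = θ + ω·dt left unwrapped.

θ' = -1.3090 + -1.75·1.0 = -3.0590
R = v/ω = -1.0/-1.75 = 0.5714
x' = -4.5 + 0.5714·(sin -3.0590 − sin -1.3090) = -3.9952
y' = 2 − 0.5714·(cos -3.0590 − cos -1.3090) = 2.7174

(-3.9952, 2.7174, -3.0590)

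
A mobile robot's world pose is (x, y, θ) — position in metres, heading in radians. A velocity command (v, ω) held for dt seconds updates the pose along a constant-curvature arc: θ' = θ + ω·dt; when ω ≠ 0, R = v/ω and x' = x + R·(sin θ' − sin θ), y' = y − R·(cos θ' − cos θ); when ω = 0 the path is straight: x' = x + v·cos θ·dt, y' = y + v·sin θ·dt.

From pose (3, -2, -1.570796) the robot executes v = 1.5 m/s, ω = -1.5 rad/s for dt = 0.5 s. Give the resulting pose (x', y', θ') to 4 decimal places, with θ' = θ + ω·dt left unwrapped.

θ' = -1.5708 + -1.5·0.5 = -2.3208
R = v/ω = 1.5/-1.5 = -1.0000
x' = 3 + -1.0000·(sin -2.3208 − sin -1.5708) = 2.7317
y' = -2 − -1.0000·(cos -2.3208 − cos -1.5708) = -2.6816

(2.7317, -2.6816, -2.3208)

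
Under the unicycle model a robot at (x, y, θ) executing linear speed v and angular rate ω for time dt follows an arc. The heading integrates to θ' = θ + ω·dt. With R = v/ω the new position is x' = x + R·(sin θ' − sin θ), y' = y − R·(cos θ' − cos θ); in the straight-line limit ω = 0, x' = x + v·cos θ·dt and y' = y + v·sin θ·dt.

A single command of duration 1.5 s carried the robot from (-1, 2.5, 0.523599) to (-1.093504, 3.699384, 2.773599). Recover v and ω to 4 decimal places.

v = 1.0000, ω = 1.5000

Δθ = 2.773599 − 0.523599 = 2.250000
ω = Δθ/dt = 2.250000/1.5 = 1.5000
R = −Δy/(cos θ' − cos θ) = 0.6667
v = R·ω = 0.6667·1.5000 = 1.0000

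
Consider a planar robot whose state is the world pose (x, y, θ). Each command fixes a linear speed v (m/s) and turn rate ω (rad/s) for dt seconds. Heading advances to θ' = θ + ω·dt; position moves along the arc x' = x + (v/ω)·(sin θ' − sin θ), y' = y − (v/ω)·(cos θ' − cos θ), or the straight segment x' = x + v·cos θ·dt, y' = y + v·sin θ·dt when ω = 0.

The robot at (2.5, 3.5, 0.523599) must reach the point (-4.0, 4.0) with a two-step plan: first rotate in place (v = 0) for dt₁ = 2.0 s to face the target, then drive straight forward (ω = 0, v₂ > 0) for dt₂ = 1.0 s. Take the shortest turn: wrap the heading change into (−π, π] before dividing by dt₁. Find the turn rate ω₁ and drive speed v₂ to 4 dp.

ω₁ = 1.2706, v₂ = 6.5192

heading to target = atan2(4−3.5, -4−2.5) = 3.0648
Δθ = wrap(3.0648 − 0.5236) = 2.5412; ω₁ = Δθ/dt₁ = 1.2706
distance = √((-4−2.5)² + (4−3.5)²) = 6.5192; v₂ = distance/dt₂ = 6.5192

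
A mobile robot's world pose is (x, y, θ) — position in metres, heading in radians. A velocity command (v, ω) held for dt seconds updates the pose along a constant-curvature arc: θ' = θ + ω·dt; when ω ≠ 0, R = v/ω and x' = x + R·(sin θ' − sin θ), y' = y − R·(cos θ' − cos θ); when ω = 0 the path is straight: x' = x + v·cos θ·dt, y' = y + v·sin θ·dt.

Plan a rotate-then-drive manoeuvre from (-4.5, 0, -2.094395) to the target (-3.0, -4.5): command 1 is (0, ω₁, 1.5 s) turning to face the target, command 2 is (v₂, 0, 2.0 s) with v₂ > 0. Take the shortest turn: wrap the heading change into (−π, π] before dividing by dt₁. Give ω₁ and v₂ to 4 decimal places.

heading to target = atan2(-4.5−0, -3−-4.5) = -1.2490
Δθ = wrap(-1.2490 − -2.0944) = 0.8453; ω₁ = Δθ/dt₁ = 0.5636
distance = √((-3−-4.5)² + (-4.5−0)²) = 4.7434; v₂ = distance/dt₂ = 2.3717

ω₁ = 0.5636, v₂ = 2.3717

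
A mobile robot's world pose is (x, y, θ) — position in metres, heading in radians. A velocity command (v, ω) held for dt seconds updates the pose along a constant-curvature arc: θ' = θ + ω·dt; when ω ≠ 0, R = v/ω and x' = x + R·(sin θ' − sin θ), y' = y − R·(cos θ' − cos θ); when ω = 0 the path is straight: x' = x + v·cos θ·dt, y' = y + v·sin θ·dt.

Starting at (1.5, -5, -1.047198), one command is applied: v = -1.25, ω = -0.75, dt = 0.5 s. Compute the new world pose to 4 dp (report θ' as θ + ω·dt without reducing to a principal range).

θ' = -1.0472 + -0.75·0.5 = -1.4222
R = v/ω = -1.25/-0.75 = 1.6667
x' = 1.5 + 1.6667·(sin -1.4222 − sin -1.0472) = 1.2951
y' = -5 − 1.6667·(cos -1.4222 − cos -1.0472) = -4.4134

(1.2951, -4.4134, -1.4222)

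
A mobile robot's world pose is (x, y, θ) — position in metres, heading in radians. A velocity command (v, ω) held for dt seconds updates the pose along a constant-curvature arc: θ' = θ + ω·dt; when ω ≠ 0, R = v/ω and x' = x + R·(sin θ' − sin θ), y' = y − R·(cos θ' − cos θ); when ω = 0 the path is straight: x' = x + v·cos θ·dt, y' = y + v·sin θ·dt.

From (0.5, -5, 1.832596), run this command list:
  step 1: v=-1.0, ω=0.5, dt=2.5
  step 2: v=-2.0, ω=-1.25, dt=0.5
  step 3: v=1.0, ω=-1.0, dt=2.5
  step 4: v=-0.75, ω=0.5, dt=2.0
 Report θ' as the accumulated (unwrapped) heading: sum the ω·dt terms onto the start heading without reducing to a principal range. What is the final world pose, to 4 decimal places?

(2.6146, -5.6973, 0.9576)

step 1: θ'=3.0826 (R=-2.0000) → pose (2.3139, -6.4789, 3.0826)
step 2: θ'=2.4576 (R=1.6000) → pose (3.2306, -6.8360, 2.4576)
step 3: θ'=-0.0424 (R=-1.0000) → pose (3.9049, -5.0619, -0.0424)
step 4: θ'=0.9576 (R=-1.5000) → pose (2.6146, -5.6973, 0.9576)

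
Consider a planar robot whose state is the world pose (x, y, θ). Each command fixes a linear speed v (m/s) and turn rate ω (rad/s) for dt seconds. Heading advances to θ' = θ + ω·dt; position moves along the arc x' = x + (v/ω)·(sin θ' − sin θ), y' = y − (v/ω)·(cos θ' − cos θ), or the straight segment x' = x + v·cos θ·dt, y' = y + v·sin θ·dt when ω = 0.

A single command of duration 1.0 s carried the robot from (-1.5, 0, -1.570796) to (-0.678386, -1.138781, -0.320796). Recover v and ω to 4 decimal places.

Δθ = -0.320796 − -1.570796 = 1.250000
ω = Δθ/dt = 1.250000/1.0 = 1.2500
R = −Δy/(cos θ' − cos θ) = 1.2000
v = R·ω = 1.2000·1.2500 = 1.5000

v = 1.5000, ω = 1.2500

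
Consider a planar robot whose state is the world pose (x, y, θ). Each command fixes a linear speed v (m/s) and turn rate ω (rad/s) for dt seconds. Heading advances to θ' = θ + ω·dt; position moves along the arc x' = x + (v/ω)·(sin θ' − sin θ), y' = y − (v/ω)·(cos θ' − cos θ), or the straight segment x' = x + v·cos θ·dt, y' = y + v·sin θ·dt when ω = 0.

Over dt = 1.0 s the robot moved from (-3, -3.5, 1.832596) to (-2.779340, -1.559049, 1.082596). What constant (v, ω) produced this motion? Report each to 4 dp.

v = 2.0000, ω = -0.7500

Δθ = 1.082596 − 1.832596 = -0.750000
ω = Δθ/dt = -0.750000/1.0 = -0.7500
R = −Δy/(cos θ' − cos θ) = -2.6667
v = R·ω = -2.6667·-0.7500 = 2.0000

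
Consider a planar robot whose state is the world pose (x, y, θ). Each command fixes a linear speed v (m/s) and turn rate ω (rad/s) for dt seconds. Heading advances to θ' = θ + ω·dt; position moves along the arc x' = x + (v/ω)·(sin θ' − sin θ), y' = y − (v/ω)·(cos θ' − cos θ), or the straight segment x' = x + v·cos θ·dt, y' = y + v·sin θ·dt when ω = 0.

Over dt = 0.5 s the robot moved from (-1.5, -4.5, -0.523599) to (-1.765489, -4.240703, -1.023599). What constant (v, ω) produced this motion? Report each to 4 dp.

v = -0.7500, ω = -1.0000

Δθ = -1.023599 − -0.523599 = -0.500000
ω = Δθ/dt = -0.500000/0.5 = -1.0000
R = Δx/(sin θ' − sin θ) = 0.7500
v = R·ω = 0.7500·-1.0000 = -0.7500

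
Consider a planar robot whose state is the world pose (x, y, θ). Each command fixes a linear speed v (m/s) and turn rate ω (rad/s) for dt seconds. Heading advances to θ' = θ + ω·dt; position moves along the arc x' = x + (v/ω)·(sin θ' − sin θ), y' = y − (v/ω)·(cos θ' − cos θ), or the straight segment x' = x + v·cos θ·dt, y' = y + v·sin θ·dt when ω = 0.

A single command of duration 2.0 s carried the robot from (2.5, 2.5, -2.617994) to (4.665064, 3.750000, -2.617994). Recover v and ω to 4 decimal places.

v = -1.2500, ω = 0.0000

Δθ = -2.617994 − -2.617994 = 0.000000
ω = Δθ/dt = 0.000000/2.0 = 0.0000
ω = 0 → v = (Δx·cos θ + Δy·sin θ)/dt = -1.2500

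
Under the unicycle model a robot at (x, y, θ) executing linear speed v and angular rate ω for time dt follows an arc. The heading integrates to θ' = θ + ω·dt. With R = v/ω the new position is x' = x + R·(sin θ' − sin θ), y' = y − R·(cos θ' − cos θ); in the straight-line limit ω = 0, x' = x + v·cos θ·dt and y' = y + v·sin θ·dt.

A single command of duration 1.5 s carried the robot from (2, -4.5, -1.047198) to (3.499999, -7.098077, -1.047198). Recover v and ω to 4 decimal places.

v = 2.0000, ω = 0.0000

Δθ = -1.047198 − -1.047198 = 0.000000
ω = Δθ/dt = 0.000000/1.5 = 0.0000
ω = 0 → v = (Δx·cos θ + Δy·sin θ)/dt = 2.0000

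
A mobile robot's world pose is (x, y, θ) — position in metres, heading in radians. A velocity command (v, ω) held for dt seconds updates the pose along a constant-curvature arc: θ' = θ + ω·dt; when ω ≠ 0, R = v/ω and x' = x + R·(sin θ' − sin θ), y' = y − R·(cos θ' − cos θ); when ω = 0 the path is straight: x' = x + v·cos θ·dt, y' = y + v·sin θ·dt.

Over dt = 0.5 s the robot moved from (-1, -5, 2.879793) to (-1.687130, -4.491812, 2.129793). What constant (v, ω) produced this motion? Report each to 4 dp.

Δθ = 2.129793 − 2.879793 = -0.750000
ω = Δθ/dt = -0.750000/0.5 = -1.5000
R = Δx/(sin θ' − sin θ) = -1.1667
v = R·ω = -1.1667·-1.5000 = 1.7500

v = 1.7500, ω = -1.5000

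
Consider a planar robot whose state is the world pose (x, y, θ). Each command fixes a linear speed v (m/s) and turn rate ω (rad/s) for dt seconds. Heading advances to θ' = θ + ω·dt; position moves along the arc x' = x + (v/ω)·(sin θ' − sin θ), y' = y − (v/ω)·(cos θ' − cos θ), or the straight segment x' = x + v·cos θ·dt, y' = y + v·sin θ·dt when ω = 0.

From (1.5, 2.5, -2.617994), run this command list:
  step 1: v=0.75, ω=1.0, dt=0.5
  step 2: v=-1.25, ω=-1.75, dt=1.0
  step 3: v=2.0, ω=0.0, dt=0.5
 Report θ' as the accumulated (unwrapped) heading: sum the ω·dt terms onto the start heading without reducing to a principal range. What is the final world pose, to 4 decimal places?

step 1: θ'=-2.1180 (R=0.7500) → pose (1.2345, 2.2407, -2.1180)
step 2: θ'=-3.8680 (R=0.7143) → pose (2.3189, 2.4030, -3.8680)
step 3: θ'=-3.8680 (straight) → pose (1.5713, 3.0672, -3.8680)

(1.5713, 3.0672, -3.8680)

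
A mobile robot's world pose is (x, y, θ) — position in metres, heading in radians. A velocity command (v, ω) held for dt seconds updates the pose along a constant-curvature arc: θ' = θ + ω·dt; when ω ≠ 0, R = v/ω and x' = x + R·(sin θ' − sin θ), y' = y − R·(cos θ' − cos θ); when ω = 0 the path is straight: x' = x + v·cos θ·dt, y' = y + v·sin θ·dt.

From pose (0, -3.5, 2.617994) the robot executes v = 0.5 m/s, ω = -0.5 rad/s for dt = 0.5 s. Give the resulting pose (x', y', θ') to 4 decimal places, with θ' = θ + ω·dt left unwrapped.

(-0.1987, -3.3494, 2.3680)

θ' = 2.6180 + -0.5·0.5 = 2.3680
R = v/ω = 0.5/-0.5 = -1.0000
x' = 0 + -1.0000·(sin 2.3680 − sin 2.6180) = -0.1987
y' = -3.5 − -1.0000·(cos 2.3680 − cos 2.6180) = -3.3494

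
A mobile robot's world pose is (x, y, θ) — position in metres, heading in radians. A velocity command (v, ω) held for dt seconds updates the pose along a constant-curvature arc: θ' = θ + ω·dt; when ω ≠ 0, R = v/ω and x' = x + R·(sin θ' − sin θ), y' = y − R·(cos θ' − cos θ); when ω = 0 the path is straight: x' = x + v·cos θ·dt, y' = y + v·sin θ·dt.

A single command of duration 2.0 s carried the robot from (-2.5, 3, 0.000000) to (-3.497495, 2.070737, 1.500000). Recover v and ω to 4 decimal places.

Δθ = 1.500000 − 0.000000 = 1.500000
ω = Δθ/dt = 1.500000/2.0 = 0.7500
R = Δx/(sin θ' − sin θ) = -1.0000
v = R·ω = -1.0000·0.7500 = -0.7500

v = -0.7500, ω = 0.7500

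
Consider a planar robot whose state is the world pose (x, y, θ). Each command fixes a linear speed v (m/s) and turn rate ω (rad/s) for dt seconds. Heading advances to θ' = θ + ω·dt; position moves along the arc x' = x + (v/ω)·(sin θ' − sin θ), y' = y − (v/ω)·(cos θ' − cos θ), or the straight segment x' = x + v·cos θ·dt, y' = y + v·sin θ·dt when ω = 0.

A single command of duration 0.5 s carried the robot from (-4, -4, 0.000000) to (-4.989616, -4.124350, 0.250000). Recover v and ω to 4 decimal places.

v = -2.0000, ω = 0.5000

Δθ = 0.250000 − 0.000000 = 0.250000
ω = Δθ/dt = 0.250000/0.5 = 0.5000
R = Δx/(sin θ' − sin θ) = -4.0000
v = R·ω = -4.0000·0.5000 = -2.0000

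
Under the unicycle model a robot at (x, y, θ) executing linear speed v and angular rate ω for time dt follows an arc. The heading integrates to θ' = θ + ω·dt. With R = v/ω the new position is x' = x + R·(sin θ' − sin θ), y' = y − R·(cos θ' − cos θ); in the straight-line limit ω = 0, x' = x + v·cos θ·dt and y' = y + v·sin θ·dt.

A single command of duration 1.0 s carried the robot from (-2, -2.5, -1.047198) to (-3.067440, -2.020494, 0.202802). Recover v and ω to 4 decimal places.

Δθ = 0.202802 − -1.047198 = 1.250000
ω = Δθ/dt = 1.250000/1.0 = 1.2500
R = Δx/(sin θ' − sin θ) = -1.0000
v = R·ω = -1.0000·1.2500 = -1.2500

v = -1.2500, ω = 1.2500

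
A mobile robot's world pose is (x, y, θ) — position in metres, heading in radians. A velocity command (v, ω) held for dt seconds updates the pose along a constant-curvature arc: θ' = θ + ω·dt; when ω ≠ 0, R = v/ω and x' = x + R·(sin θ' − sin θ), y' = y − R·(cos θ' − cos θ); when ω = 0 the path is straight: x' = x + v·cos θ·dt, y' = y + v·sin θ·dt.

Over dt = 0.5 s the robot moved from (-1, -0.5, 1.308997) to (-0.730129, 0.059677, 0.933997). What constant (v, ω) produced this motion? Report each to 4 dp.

v = 1.2500, ω = -0.7500

Δθ = 0.933997 − 1.308997 = -0.375000
ω = Δθ/dt = -0.375000/0.5 = -0.7500
R = −Δy/(cos θ' − cos θ) = -1.6667
v = R·ω = -1.6667·-0.7500 = 1.2500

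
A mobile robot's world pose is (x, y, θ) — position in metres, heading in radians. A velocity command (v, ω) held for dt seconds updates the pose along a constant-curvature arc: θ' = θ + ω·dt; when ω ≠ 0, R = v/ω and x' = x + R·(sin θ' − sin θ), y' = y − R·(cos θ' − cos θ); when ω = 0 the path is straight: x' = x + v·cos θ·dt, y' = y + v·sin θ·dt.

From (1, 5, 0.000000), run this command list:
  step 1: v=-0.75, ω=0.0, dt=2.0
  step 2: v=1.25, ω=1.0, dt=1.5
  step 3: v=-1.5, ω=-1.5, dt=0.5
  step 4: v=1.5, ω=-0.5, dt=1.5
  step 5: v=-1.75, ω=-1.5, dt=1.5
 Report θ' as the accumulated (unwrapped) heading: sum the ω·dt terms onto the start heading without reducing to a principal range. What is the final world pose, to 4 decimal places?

step 1: θ'=0.0000 (straight) → pose (-0.5000, 5.0000, 0.0000)
step 2: θ'=1.5000 (R=1.2500) → pose (0.7469, 6.1616, 1.5000)
step 3: θ'=0.7500 (R=1.0000) → pose (0.4310, 5.5006, 0.7500)
step 4: θ'=0.0000 (R=-3.0000) → pose (2.4759, 6.3056, 0.0000)
step 5: θ'=-2.2500 (R=1.1667) → pose (1.5682, 8.2051, -2.2500)

(1.5682, 8.2051, -2.2500)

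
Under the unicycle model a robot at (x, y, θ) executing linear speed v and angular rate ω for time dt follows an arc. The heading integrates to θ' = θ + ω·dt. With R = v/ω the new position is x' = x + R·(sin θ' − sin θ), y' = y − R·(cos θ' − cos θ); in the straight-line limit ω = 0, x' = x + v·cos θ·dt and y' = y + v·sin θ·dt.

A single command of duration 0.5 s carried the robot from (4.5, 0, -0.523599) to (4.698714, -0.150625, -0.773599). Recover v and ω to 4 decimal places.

Δθ = -0.773599 − -0.523599 = -0.250000
ω = Δθ/dt = -0.250000/0.5 = -0.5000
R = Δx/(sin θ' − sin θ) = -1.0000
v = R·ω = -1.0000·-0.5000 = 0.5000

v = 0.5000, ω = -0.5000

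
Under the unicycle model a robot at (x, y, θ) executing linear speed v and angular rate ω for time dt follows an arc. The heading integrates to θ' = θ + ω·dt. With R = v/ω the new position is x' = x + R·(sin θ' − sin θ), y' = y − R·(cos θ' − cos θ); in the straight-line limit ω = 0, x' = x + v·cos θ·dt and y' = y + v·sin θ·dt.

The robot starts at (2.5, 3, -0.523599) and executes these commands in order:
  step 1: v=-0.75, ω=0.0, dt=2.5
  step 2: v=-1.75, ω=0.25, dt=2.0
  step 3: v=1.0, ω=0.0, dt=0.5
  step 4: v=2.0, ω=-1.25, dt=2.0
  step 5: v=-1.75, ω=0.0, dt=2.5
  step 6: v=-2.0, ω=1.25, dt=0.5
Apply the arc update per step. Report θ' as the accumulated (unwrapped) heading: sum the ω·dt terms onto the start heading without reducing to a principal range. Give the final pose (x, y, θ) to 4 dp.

step 1: θ'=-0.5236 (straight) → pose (0.8762, 3.9375, -0.5236)
step 2: θ'=-0.0236 (R=-7.0000) → pose (-2.4586, 4.8734, -0.0236)
step 3: θ'=-0.0236 (straight) → pose (-1.9588, 4.8616, -0.0236)
step 4: θ'=-2.5236 (R=-1.6000) → pose (-1.0695, 1.9580, -2.5236)
step 5: θ'=-2.5236 (straight) → pose (2.4963, 4.4928, -2.5236)
step 6: θ'=-1.8986 (R=-1.6000) → pose (3.0841, 5.2818, -1.8986)

(3.0841, 5.2818, -1.8986)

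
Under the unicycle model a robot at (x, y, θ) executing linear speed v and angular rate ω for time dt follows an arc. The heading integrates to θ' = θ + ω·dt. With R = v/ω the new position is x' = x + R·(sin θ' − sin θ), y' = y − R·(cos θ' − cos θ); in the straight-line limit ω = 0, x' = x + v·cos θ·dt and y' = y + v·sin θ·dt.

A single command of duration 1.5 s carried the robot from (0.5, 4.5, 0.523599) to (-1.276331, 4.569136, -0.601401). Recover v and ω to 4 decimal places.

v = -1.2500, ω = -0.7500

Δθ = -0.601401 − 0.523599 = -1.125000
ω = Δθ/dt = -1.125000/1.5 = -0.7500
R = Δx/(sin θ' − sin θ) = 1.6667
v = R·ω = 1.6667·-0.7500 = -1.2500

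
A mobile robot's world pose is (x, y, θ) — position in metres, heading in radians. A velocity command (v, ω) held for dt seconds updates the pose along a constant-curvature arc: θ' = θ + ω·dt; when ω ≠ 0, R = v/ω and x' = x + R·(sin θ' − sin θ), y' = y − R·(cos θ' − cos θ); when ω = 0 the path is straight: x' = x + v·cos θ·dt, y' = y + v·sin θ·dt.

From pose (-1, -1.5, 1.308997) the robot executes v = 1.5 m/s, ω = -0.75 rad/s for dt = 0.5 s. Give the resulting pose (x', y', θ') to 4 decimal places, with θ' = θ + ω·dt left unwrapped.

θ' = 1.3090 + -0.75·0.5 = 0.9340
R = v/ω = 1.5/-0.75 = -2.0000
x' = -1 + -2.0000·(sin 0.9340 − sin 1.3090) = -0.6762
y' = -1.5 − -2.0000·(cos 0.9340 − cos 1.3090) = -0.8284

(-0.6762, -0.8284, 0.9340)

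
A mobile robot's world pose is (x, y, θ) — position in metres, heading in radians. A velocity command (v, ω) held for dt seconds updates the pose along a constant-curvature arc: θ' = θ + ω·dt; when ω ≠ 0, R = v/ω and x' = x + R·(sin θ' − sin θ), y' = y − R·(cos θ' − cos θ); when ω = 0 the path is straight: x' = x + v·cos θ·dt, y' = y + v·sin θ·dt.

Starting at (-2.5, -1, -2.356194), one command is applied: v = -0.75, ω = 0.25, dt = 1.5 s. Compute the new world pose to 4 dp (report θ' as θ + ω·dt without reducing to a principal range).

θ' = -2.3562 + 0.25·1.5 = -1.9812
R = v/ω = -0.75/0.25 = -3.0000
x' = -2.5 + -3.0000·(sin -1.9812 − sin -2.3562) = -1.8704
y' = -1 − -3.0000·(cos -1.9812 − cos -2.3562) = -0.0756

(-1.8704, -0.0756, -1.9812)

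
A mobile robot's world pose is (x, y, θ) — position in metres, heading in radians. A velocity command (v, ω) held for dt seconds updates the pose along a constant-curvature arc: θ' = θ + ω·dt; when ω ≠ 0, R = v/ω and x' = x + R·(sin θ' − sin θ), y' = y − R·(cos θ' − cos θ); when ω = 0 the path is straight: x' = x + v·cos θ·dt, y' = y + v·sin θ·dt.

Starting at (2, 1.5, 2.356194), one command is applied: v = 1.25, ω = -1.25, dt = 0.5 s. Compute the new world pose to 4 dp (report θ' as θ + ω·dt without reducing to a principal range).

(1.7199, 2.0474, 1.7312)

θ' = 2.3562 + -1.25·0.5 = 1.7312
R = v/ω = 1.25/-1.25 = -1.0000
x' = 2 + -1.0000·(sin 1.7312 − sin 2.3562) = 1.7199
y' = 1.5 − -1.0000·(cos 1.7312 − cos 2.3562) = 2.0474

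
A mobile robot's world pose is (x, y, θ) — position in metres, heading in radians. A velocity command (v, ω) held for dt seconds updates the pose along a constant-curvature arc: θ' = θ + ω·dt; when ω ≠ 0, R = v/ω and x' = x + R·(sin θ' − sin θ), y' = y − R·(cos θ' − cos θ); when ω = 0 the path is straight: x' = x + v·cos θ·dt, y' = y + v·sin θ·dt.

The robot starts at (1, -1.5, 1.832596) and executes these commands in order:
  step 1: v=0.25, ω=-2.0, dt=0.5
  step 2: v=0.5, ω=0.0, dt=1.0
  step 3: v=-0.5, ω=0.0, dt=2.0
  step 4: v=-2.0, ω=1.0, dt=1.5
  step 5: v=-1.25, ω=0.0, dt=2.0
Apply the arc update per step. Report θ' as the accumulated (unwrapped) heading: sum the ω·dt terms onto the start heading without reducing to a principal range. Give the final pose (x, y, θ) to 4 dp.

step 1: θ'=0.8326 (R=-0.1250) → pose (1.0283, -1.3835, 0.8326)
step 2: θ'=0.8326 (straight) → pose (1.3648, -1.0137, 0.8326)
step 3: θ'=0.8326 (straight) → pose (0.6918, -1.7534, 0.8326)
step 4: θ'=2.3326 (R=-2.0000) → pose (0.7240, -4.4797, 2.3326)
step 5: θ'=2.3326 (straight) → pose (2.4495, -6.2887, 2.3326)

(2.4495, -6.2887, 2.3326)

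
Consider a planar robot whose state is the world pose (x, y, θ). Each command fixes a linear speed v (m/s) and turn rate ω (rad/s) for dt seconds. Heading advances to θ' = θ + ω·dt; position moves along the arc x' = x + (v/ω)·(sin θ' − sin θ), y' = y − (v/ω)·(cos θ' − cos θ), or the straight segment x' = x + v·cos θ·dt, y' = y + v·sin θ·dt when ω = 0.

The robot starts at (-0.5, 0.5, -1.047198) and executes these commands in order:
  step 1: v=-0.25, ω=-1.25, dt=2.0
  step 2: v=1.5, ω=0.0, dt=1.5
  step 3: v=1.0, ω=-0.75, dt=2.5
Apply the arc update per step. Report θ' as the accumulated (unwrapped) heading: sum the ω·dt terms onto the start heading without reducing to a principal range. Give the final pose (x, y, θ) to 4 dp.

step 1: θ'=-3.5472 (R=0.2000) → pose (-0.2479, 0.7838, -3.5472)
step 2: θ'=-3.5472 (straight) → pose (-2.3153, 1.6716, -3.5472)
step 3: θ'=-5.4222 (R=-1.3333) → pose (-2.8005, 3.7656, -5.4222)

(-2.8005, 3.7656, -5.4222)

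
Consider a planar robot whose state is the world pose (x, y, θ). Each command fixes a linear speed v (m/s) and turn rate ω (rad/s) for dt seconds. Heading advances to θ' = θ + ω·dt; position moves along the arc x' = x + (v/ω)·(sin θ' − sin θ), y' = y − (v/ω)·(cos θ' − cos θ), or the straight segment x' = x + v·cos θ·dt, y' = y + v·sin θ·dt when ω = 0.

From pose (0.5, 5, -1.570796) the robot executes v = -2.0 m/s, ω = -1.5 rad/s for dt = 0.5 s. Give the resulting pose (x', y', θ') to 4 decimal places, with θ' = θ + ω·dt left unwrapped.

(0.8577, 5.9089, -2.3208)

θ' = -1.5708 + -1.5·0.5 = -2.3208
R = v/ω = -2.0/-1.5 = 1.3333
x' = 0.5 + 1.3333·(sin -2.3208 − sin -1.5708) = 0.8577
y' = 5 − 1.3333·(cos -2.3208 − cos -1.5708) = 5.9089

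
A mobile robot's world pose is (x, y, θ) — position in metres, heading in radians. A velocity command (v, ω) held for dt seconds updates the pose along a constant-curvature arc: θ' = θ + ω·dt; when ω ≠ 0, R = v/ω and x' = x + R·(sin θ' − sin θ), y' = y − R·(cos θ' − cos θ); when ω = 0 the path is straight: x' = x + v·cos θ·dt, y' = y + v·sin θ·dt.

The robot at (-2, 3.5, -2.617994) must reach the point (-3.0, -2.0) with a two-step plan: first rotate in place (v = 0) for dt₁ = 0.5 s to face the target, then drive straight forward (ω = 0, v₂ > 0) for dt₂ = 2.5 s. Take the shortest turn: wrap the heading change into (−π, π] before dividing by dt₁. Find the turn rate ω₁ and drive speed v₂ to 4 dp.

heading to target = atan2(-2−3.5, -3−-2) = -1.7506
Δθ = wrap(-1.7506 − -2.6180) = 0.8673; ω₁ = Δθ/dt₁ = 1.7347
distance = √((-3−-2)² + (-2−3.5)²) = 5.5902; v₂ = distance/dt₂ = 2.2361

ω₁ = 1.7347, v₂ = 2.2361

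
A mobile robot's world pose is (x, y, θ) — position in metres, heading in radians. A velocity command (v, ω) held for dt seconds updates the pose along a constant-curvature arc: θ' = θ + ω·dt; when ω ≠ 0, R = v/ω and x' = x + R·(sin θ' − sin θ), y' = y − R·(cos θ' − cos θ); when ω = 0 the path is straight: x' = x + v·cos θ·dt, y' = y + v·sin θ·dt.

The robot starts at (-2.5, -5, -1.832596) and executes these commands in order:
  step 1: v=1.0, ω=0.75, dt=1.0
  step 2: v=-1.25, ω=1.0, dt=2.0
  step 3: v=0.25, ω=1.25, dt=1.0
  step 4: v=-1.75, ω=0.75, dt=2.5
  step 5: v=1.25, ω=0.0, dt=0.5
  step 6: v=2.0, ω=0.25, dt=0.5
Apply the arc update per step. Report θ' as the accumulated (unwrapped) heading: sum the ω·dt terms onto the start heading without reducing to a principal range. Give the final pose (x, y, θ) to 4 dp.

step 1: θ'=-1.0826 (R=1.3333) → pose (-2.3897, -5.9705, -1.0826)
step 2: θ'=0.9174 (R=-1.2500) → pose (-4.4862, -5.7969, 0.9174)
step 3: θ'=2.1674 (R=0.2000) → pose (-4.4795, -5.5630, 2.1674)
step 4: θ'=4.0424 (R=-2.3333) → pose (-0.7204, -5.7010, 4.0424)
step 5: θ'=4.0424 (straight) → pose (-1.1085, -6.1908, 4.0424)
step 6: θ'=4.1674 (R=8.0000) → pose (-1.6789, -7.0114, 4.1674)

(-1.6789, -7.0114, 4.1674)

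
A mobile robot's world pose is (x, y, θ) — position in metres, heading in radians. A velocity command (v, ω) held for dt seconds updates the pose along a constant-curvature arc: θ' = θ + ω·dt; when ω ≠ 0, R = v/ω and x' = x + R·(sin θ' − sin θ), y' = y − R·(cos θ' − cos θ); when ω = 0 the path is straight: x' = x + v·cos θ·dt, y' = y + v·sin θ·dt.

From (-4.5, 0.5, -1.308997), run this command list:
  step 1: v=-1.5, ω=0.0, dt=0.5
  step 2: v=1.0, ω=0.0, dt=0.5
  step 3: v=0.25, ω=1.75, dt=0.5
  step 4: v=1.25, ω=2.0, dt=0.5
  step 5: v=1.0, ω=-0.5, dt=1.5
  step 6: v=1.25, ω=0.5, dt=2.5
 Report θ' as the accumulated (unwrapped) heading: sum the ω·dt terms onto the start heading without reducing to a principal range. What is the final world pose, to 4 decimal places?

(0.1952, 2.2152, 1.0660)

step 1: θ'=-1.3090 (straight) → pose (-4.6941, 1.2244, -1.3090)
step 2: θ'=-1.3090 (straight) → pose (-4.5647, 0.7415, -1.3090)
step 3: θ'=-0.4340 (R=0.1429) → pose (-4.4868, 0.6488, -0.4340)
step 4: θ'=0.5660 (R=0.6250) → pose (-3.8888, 0.6884, 0.5660)
step 5: θ'=-0.1840 (R=-2.0000) → pose (-2.4504, 0.9665, -0.1840)
step 6: θ'=1.0660 (R=2.5000) → pose (0.1952, 2.2152, 1.0660)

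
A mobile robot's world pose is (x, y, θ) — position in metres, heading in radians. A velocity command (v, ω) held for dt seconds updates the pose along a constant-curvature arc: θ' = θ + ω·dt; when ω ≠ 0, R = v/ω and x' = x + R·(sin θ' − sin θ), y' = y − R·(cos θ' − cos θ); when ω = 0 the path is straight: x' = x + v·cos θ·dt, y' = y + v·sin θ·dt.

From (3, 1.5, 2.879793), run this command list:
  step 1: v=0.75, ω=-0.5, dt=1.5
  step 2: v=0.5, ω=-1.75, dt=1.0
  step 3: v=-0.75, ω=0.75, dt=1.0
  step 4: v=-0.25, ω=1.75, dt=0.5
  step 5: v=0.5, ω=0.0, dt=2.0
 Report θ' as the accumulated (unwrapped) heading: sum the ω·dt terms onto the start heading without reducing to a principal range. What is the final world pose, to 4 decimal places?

step 1: θ'=2.1298 (R=-1.5000) → pose (2.1165, 2.1534, 2.1298)
step 2: θ'=0.3798 (R=-0.2857) → pose (2.2529, 2.5703, 0.3798)
step 3: θ'=1.1298 (R=-1.0000) → pose (1.7193, 2.0684, 1.1298)
step 4: θ'=2.0048 (R=-0.1429) → pose (1.7188, 1.9473, 2.0048)
step 5: θ'=2.0048 (straight) → pose (1.2983, 2.8546, 2.0048)

(1.2983, 2.8546, 2.0048)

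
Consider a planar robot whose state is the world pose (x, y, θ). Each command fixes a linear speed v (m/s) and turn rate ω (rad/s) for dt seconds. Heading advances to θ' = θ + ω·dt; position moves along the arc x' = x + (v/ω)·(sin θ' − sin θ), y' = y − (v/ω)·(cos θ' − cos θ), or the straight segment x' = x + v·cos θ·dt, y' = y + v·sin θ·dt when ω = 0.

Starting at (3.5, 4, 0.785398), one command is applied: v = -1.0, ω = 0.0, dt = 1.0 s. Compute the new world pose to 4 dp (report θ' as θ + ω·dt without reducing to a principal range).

(2.7929, 3.2929, 0.7854)

θ' = 0.7854 + 0.0·1.0 = 0.7854
ω = 0 → straight: x' = 3.5 + -1.0·cos(0.7854)·1.0 = 2.7929
y' = 4 + -1.0·sin(0.7854)·1.0 = 3.2929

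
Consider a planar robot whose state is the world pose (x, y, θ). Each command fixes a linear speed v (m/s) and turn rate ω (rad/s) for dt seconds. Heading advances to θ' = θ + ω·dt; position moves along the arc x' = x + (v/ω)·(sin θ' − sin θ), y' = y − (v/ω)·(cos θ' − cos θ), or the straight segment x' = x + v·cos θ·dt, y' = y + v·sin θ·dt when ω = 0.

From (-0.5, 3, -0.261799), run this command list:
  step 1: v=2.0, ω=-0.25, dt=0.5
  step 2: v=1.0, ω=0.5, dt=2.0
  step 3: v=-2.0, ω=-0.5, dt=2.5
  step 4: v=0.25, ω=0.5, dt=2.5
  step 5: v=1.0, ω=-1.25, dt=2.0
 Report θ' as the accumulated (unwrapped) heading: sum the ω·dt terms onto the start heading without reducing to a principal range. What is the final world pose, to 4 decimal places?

step 1: θ'=-0.3868 (R=-8.0000) → pose (0.4473, 2.6816, -0.3868)
step 2: θ'=0.6132 (R=2.0000) → pose (2.3527, 2.8982, 0.6132)
step 3: θ'=-0.6368 (R=4.0000) → pose (-2.3278, 2.9534, -0.6368)
step 4: θ'=0.6132 (R=0.5000) → pose (-1.7427, 2.9465, 0.6132)
step 5: θ'=-1.8868 (R=-0.8000) → pose (-0.5219, 2.0436, -1.8868)

(-0.5219, 2.0436, -1.8868)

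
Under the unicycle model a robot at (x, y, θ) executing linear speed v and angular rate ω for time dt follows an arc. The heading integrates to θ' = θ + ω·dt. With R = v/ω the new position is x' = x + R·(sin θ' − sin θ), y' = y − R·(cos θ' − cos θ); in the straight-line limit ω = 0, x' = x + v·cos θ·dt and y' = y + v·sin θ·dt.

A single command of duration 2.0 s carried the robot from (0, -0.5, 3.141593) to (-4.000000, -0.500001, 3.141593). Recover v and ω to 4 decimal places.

Δθ = 3.141593 − 3.141593 = 0.000000
ω = Δθ/dt = 0.000000/2.0 = 0.0000
ω = 0 → v = (Δx·cos θ + Δy·sin θ)/dt = 2.0000

v = 2.0000, ω = 0.0000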